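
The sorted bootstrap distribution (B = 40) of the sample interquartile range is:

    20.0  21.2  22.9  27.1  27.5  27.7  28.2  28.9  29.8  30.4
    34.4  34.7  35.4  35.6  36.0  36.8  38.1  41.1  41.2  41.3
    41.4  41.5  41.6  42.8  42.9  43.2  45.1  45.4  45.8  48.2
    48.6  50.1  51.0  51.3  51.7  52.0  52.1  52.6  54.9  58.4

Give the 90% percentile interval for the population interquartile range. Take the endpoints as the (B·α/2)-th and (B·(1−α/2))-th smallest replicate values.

(21.2, 52.6)

α = 0.10; lower rank = 40 × 0.050 = 2; upper rank = 40 × 0.950 = 38.
The 2nd smallest replicate is 21.2; the 38th is 52.6.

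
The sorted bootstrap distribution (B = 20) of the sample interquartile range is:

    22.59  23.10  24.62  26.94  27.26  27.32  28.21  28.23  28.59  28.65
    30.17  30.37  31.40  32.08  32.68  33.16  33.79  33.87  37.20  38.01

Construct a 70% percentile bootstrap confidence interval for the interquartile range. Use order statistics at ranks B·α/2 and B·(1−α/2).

α = 0.30; lower rank = 20 × 0.150 = 3; upper rank = 20 × 0.850 = 17.
The 3rd smallest replicate is 24.62; the 17th is 33.79.

(24.62, 33.79)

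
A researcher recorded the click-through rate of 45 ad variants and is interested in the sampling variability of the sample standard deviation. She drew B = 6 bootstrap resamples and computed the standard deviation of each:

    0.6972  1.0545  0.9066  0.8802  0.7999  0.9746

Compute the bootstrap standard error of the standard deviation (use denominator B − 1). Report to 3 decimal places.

Bootstrap SE is the standard deviation of the 6 replicate standard deviations.
Mean of replicates: (0.6972 + 1.0545 + 0.9066 + 0.8802 + 0.7999 + 0.9746) / 6 = 5.31300 / 6 = 0.88550
Sum of squared deviations: (−0.18830)² + (+0.16900)² + (+0.02110)² + (−0.00530)² + (−0.08560)² + (+0.08910)² = 0.07976
Variance = 0.07976 / 5 = 0.01595
SE* = √0.01595

SE* = 0.126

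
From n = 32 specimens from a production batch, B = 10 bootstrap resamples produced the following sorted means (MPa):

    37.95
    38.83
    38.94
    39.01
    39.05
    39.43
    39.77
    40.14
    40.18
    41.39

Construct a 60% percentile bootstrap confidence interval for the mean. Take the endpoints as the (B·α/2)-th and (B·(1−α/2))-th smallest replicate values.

α = 0.40; lower rank = 10 × 0.200 = 2; upper rank = 10 × 0.800 = 8.
The 2nd smallest replicate is 38.83; the 8th is 40.14.

(38.83, 40.14)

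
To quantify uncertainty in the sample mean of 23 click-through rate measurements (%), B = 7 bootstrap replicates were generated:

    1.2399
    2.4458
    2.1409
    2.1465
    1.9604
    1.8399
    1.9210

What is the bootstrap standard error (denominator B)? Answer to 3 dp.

SE* = 0.346

Bootstrap SE is the standard deviation of the 7 replicate means.
Mean of replicates: (1.2399 + 2.4458 + 2.1409 + 2.1465 + 1.9604 + 1.8399 + 1.9210) / 7 = 13.69440 / 7 = 1.95634
Sum of squared deviations: (−0.71644)² + (+0.48946)² + (+0.18456)² + (+0.19016)² + (+0.00406)² + (−0.11644)² + (−0.03534)² = 0.83790
Variance = 0.83790 / 7 = 0.11970
SE* = √0.11970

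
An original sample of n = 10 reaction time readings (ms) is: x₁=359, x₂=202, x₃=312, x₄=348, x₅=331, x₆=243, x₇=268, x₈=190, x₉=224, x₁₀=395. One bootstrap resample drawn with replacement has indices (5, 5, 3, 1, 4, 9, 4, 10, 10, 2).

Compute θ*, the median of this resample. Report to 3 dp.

Resample values: 331, 331, 312, 359, 348, 224, 348, 395, 395, 202.
Sorted: 202, 224, 312, 331, 331, 348, 348, 359, 395, 395
Median = average of the two middle values = 339.500

θ* = 339.500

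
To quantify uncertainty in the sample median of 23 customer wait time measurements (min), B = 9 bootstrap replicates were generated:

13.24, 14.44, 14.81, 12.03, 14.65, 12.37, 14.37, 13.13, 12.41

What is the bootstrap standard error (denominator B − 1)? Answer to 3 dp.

Bootstrap SE is the standard deviation of the 9 replicate medians.
Mean of replicates: (13.24 + 14.44 + 14.81 + 12.03 + 14.65 + 12.37 + 14.37 + 13.13 + 12.41) / 9 = 121.4500 / 9 = 13.4944
Sum of squared deviations: (−0.2544)² + (+0.9456)² + (+1.3156)² + (−1.4644)² + (+1.1556)² + (−1.1244)² + (+0.8756)² + (−0.3644)² + (−1.0844)² = 9.5092
Variance = 9.5092 / 8 = 1.1887
SE* = √1.1887

SE* = 1.090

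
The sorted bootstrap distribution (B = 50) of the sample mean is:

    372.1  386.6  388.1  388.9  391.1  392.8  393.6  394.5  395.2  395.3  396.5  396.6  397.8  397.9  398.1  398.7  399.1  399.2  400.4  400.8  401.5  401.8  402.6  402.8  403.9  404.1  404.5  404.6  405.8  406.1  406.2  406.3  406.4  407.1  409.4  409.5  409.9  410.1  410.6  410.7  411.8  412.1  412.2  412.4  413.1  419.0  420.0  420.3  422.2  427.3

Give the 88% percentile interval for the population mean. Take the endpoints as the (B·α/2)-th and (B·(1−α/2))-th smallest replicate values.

(388.1, 420.0)

α = 0.12; lower rank = 50 × 0.060 = 3; upper rank = 50 × 0.940 = 47.
The 3rd smallest replicate is 388.1; the 47th is 420.0.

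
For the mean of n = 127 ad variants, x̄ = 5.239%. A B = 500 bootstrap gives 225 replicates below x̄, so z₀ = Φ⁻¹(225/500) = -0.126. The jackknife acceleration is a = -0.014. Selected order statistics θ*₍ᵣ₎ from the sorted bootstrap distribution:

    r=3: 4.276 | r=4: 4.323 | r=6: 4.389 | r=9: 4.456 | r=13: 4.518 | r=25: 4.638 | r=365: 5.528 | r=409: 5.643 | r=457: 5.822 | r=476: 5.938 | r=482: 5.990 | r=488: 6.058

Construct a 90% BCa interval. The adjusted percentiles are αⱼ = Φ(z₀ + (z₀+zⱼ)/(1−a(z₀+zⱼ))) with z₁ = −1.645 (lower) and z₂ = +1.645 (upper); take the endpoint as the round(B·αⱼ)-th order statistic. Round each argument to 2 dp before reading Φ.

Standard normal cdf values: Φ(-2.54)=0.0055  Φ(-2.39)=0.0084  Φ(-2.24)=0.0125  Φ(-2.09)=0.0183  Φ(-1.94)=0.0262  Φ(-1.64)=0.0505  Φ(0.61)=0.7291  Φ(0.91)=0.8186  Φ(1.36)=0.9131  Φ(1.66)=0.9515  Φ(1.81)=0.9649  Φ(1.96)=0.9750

(4.518, 5.822)

Lower: z₀ + z₁ = -0.126 + (-1.645) = -1.771; 1 − a(z₀+z₁) = 1 − (-0.014)(-1.771) = 0.9752; argument = -0.126 + (-1.771)/0.9752 = -1.9420 → -1.94.
α₁ = Φ(-1.94) = 0.0262; rank = round(500 × 0.0262) = 13; θ*₍13₎ = 4.518.
Upper: z₀ + z₂ = 1.519; 1 − a(z₀+z₂) = 1.0213; argument = 1.3614 → 1.36; α₂ = 0.9131; rank = 457; θ*₍457₎ = 5.822.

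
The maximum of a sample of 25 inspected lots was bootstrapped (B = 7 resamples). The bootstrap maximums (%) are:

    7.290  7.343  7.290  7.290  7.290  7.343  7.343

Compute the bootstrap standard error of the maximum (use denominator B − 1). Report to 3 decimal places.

Bootstrap SE is the standard deviation of the 7 replicate maximums.
Mean of replicates: (7.290 + 7.343 + 7.290 + 7.290 + 7.290 + 7.343 + 7.343) / 7 = 51.1890 / 7 = 7.3127
Sum of squared deviations: (−0.0227)² + (+0.0303)² + (−0.0227)² + (−0.0227)² + (−0.0227)² + (+0.0303)² + (+0.0303)² = 0.0048
Variance = 0.0048 / 6 = 0.0008
SE* = √0.0008

SE* = 0.028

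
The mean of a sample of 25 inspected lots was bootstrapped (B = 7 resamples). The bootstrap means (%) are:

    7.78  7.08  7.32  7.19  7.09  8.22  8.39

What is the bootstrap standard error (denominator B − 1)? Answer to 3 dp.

Bootstrap SE is the standard deviation of the 7 replicate means.
Mean of replicates: (7.78 + 7.08 + 7.32 + 7.19 + 7.09 + 8.22 + 8.39) / 7 = 53.0700 / 7 = 7.5814
Sum of squared deviations: (+0.1986)² + (−0.5014)² + (−0.2614)² + (−0.3914)² + (−0.4914)² + (+0.6386)² + (+0.8086)² = 1.8155
Variance = 1.8155 / 6 = 0.3026
SE* = √0.3026

SE* = 0.550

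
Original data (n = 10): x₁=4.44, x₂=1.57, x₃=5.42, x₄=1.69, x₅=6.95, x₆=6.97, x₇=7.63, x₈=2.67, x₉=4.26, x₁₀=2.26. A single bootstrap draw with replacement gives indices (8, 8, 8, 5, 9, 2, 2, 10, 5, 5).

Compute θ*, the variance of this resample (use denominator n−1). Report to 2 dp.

Resample values: 2.67, 2.67, 2.67, 6.95, 4.26, 1.57, 1.57, 2.26, 6.95, 6.95.
Mean = 3.8520; sum of squared deviations = 46.1002
s² = 46.1002 / 9 = 5.1222

θ* = 5.12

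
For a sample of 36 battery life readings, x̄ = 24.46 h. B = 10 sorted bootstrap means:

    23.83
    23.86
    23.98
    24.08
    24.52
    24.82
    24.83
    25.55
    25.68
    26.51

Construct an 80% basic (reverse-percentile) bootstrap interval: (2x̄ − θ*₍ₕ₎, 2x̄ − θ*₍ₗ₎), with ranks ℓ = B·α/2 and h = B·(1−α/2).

Percentile endpoints at ranks 1 and 9: θ*₍1₎ = 23.83, θ*₍9₎ = 25.68.
Basic interval reflects these around x̄:
  lower = 2 × 24.46 − 25.68 = 23.24
  upper = 2 × 24.46 − 23.83 = 25.09

(23.24, 25.09)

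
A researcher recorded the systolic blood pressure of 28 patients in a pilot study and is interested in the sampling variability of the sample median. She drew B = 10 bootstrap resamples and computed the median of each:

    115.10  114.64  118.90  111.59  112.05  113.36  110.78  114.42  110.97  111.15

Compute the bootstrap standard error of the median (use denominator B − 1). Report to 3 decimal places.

SE* = 2.550

Bootstrap SE is the standard deviation of the 10 replicate medians.
Mean of replicates: (115.10 + 114.64 + 118.90 + 111.59 + 112.05 + 113.36 + 110.78 + 114.42 + 110.97 + 111.15) / 10 = 1132.9600 / 10 = 113.2960
Sum of squared deviations: (+1.8040)² + (+1.3440)² + (+5.6040)² + (−1.7060)² + (−1.2460)² + (+0.0640)² + (−2.5160)² + (+1.1240)² + (−2.3260)² + (−2.1460)² = 58.5418
Variance = 58.5418 / 9 = 6.5046
SE* = √6.5046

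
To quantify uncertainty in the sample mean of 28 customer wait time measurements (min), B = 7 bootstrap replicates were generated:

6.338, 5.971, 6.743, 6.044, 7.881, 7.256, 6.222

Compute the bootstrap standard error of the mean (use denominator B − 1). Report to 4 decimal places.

SE* = 0.7070

Bootstrap SE is the standard deviation of the 7 replicate means.
Mean of replicates: (6.338 + 5.971 + 6.743 + 6.044 + 7.881 + 7.256 + 6.222) / 7 = 46.45500 / 7 = 6.63643
Sum of squared deviations: (−0.29843)² + (−0.66543)² + (+0.10657)² + (−0.59243)² + (+1.24457)² + (+0.61957)² + (−0.41443)² = 2.99876
Variance = 2.99876 / 6 = 0.49979
SE* = √0.49979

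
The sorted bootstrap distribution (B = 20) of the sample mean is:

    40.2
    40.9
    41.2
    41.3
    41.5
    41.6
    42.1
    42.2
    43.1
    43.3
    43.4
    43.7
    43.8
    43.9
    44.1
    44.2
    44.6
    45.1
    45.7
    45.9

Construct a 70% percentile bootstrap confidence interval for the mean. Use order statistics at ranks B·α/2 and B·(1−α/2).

(41.2, 44.6)

α = 0.30; lower rank = 20 × 0.150 = 3; upper rank = 20 × 0.850 = 17.
The 3rd smallest replicate is 41.2; the 17th is 44.6.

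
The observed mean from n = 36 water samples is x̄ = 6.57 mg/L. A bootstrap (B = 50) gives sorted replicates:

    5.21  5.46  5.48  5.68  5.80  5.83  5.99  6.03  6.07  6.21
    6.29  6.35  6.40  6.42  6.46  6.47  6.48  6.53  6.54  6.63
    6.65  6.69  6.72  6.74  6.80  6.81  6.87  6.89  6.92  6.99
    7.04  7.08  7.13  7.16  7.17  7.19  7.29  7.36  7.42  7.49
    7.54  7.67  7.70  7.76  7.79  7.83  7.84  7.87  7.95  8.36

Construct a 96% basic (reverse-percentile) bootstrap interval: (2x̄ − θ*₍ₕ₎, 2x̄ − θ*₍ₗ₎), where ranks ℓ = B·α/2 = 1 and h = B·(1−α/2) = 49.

Percentile endpoints at ranks 1 and 49: θ*₍1₎ = 5.21, θ*₍49₎ = 7.95.
Basic interval reflects these around x̄:
  lower = 2 × 6.57 − 7.95 = 5.19
  upper = 2 × 6.57 − 5.21 = 7.93

(5.19, 7.93)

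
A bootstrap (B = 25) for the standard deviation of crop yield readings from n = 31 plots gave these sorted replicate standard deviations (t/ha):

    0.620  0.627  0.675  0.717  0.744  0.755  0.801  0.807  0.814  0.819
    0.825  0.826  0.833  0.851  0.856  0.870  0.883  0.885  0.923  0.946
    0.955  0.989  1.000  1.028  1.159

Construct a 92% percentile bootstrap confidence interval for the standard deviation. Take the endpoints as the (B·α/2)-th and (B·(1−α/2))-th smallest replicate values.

α = 0.08; lower rank = 25 × 0.040 = 1; upper rank = 25 × 0.960 = 24.
The 1st smallest replicate is 0.620; the 24th is 1.028.

(0.620, 1.028)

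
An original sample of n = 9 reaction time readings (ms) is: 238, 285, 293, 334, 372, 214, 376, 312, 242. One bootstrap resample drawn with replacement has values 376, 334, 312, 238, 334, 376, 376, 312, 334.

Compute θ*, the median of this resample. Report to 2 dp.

Sorted: 238, 312, 312, 334, 334, 334, 376, 376, 376
Median = middle value = 334.00

θ* = 334.00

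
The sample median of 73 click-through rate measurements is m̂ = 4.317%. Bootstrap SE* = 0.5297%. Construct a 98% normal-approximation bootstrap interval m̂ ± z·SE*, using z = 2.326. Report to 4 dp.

(3.0849, 5.5491)

Margin = 2.326 × 0.5297 = 1.23208
Interval: 4.317 ± 1.23208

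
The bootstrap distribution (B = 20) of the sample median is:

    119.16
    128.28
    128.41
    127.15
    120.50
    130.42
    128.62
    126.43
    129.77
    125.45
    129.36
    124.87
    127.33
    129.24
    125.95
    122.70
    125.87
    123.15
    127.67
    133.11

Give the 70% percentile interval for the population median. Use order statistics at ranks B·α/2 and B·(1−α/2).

Sorted replicates: 119.16, 120.50, 122.70, 123.15, 124.87, 125.45, 125.87, 125.95, 126.43, 127.15, 127.33, 127.67, 128.28, 128.41, 128.62, 129.24, 129.36, 129.77, 130.42, 133.11
α = 0.30; lower rank = 20 × 0.150 = 3; upper rank = 20 × 0.850 = 17.
The 3rd smallest replicate is 122.70; the 17th is 129.36.

(122.70, 129.36)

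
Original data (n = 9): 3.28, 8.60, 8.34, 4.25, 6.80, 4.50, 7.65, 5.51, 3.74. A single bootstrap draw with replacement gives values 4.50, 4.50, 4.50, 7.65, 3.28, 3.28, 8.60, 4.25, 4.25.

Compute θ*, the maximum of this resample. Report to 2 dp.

θ* = 8.60

Maximum = 8.60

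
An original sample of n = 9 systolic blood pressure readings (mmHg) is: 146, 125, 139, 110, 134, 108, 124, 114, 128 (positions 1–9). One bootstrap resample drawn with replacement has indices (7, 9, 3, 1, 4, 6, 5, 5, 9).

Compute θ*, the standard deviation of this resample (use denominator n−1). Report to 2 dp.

Resample values: 124, 128, 139, 146, 110, 108, 134, 134, 128.
Mean = 127.8889; sum of squared deviations = 1256.8889
s² = 1256.8889 / 8 = 157.1111
s = √157.1111 = 12.53

θ* = 12.53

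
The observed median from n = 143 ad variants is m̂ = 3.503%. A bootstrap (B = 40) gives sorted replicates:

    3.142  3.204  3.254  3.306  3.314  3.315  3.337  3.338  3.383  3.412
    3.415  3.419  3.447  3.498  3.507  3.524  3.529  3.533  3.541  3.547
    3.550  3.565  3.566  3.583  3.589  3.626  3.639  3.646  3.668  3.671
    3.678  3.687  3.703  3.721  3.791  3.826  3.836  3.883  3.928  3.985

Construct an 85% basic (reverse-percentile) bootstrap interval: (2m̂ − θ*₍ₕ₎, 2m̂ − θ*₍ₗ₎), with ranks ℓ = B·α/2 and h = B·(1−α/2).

(3.170, 3.752)

Percentile endpoints at ranks 3 and 37: θ*₍3₎ = 3.254, θ*₍37₎ = 3.836.
Basic interval reflects these around m̂:
  lower = 2 × 3.503 − 3.836 = 3.170
  upper = 2 × 3.503 − 3.254 = 3.752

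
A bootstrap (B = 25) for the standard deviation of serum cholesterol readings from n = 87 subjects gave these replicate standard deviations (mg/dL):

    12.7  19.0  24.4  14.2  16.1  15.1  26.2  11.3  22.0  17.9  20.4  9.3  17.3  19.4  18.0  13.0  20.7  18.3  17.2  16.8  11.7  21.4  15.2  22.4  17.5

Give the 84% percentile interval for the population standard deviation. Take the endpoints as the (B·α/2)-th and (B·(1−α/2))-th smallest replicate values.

(11.3, 22.4)

Sorted replicates: 9.3, 11.3, 11.7, 12.7, 13.0, 14.2, 15.1, 15.2, 16.1, 16.8, 17.2, 17.3, 17.5, 17.9, 18.0, 18.3, 19.0, 19.4, 20.4, 20.7, 21.4, 22.0, 22.4, 24.4, 26.2
α = 0.16; lower rank = 25 × 0.080 = 2; upper rank = 25 × 0.920 = 23.
The 2nd smallest replicate is 11.3; the 23rd is 22.4.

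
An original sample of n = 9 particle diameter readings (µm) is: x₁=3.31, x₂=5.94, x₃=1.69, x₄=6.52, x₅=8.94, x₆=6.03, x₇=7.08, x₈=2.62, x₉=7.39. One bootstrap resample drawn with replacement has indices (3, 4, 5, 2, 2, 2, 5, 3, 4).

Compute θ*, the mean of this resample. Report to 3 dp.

Resample values: 1.69, 6.52, 8.94, 5.94, 5.94, 5.94, 8.94, 1.69, 6.52.
Mean = (1.69 + 6.52 + 8.94 + 5.94 + 5.94 + 5.94 + 8.94 + 1.69 + 6.52) / 9 = 52.120 / 9 = 5.791

θ* = 5.791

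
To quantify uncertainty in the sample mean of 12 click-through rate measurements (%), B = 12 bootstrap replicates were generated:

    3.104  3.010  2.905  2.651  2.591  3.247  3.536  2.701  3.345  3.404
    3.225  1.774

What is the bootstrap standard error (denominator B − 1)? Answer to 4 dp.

Bootstrap SE is the standard deviation of the 12 replicate means.
Mean of replicates: (3.104 + 3.010 + 2.905 + 2.651 + 2.591 + 3.247 + 3.536 + 2.701 + 3.345 + 3.404 + 3.225 + 1.774) / 12 = 35.49300 / 12 = 2.95775
Sum of squared deviations: (+0.14625)² + (+0.05225)² + (−0.05275)² + (−0.30675)² + (−0.36675)² + (+0.28925)² + (+0.57825)² + (−0.25675)² + (+0.38725)² + (+0.44625)² + (+0.26725)² + (−1.18375)² = 2.56125
Variance = 2.56125 / 11 = 0.23284
SE* = √0.23284

SE* = 0.4825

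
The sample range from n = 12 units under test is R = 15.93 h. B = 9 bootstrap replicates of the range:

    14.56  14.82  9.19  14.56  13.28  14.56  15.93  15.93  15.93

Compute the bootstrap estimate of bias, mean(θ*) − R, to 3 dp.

mean(θ*) = (14.56 + 14.82 + 9.19 + 14.56 + 13.28 + 14.56 + 15.93 + 15.93 + 15.93) / 9 = 14.3067
bias = 14.3067 − 15.93

bias = −1.623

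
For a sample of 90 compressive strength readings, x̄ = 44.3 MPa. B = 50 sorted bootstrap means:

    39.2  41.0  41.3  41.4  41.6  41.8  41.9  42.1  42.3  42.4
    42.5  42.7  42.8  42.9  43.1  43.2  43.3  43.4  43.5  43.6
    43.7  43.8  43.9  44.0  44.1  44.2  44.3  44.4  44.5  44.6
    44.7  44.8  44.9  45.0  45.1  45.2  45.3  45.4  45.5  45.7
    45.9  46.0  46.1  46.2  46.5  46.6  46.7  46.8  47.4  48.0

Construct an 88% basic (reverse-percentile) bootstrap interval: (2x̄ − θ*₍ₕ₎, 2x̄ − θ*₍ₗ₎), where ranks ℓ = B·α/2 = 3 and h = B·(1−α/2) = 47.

(41.9, 47.3)

Percentile endpoints at ranks 3 and 47: θ*₍3₎ = 41.3, θ*₍47₎ = 46.7.
Basic interval reflects these around x̄:
  lower = 2 × 44.3 − 46.7 = 41.9
  upper = 2 × 44.3 − 41.3 = 47.3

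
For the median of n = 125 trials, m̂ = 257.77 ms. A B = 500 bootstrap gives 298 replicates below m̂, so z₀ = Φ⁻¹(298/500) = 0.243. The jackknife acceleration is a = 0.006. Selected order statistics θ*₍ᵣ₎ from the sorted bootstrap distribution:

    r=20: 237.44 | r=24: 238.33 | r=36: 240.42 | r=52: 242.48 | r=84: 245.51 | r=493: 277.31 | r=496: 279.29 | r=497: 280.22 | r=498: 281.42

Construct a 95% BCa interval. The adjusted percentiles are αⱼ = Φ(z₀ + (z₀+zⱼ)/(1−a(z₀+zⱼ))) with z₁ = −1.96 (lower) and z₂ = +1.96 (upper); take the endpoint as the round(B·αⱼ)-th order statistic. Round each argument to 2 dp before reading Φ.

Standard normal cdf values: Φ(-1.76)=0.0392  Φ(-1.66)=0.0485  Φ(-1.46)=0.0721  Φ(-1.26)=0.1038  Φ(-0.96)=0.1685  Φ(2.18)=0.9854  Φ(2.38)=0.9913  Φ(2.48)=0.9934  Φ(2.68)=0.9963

Lower: z₀ + z₁ = 0.243 + (-1.960) = -1.717; 1 − a(z₀+z₁) = 1 − (0.006)(-1.717) = 1.0103; argument = 0.243 + (-1.717)/1.0103 = -1.4565 → -1.46.
α₁ = Φ(-1.46) = 0.0721; rank = round(500 × 0.0721) = 36; θ*₍36₎ = 240.42.
Upper: z₀ + z₂ = 2.203; 1 − a(z₀+z₂) = 0.9868; argument = 2.4755 → 2.48; α₂ = 0.9934; rank = 497; θ*₍497₎ = 280.22.

(240.42, 280.22)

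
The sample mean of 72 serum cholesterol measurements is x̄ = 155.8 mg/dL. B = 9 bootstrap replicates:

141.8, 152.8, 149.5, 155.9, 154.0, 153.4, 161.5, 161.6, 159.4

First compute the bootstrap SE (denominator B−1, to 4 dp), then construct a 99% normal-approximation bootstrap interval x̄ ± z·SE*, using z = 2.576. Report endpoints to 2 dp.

(139.61, 171.99)

Mean of replicates = 154.4333; sum of squared deviations = 315.9800; SE* = √(315.9800/8) = 6.2847
Margin = 2.576 × 6.2847 = 16.189
Interval: 155.8 ± 16.189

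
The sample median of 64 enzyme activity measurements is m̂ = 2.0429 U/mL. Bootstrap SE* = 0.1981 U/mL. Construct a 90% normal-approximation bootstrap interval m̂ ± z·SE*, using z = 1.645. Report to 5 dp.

Margin = 1.645 × 0.1981 = 0.325875
Interval: 2.0429 ± 0.325875

(1.71703, 2.36877)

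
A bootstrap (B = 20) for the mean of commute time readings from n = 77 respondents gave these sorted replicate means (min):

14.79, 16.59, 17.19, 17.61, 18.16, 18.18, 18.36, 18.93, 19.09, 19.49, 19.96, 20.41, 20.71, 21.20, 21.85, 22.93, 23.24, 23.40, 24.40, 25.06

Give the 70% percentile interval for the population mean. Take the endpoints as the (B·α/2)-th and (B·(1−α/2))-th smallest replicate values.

(17.19, 23.24)

α = 0.30; lower rank = 20 × 0.150 = 3; upper rank = 20 × 0.850 = 17.
The 3rd smallest replicate is 17.19; the 17th is 23.24.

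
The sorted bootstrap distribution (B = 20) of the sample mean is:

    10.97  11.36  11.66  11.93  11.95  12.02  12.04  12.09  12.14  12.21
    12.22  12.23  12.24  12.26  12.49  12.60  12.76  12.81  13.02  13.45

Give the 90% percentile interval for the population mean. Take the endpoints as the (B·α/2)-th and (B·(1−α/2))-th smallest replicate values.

α = 0.10; lower rank = 20 × 0.050 = 1; upper rank = 20 × 0.950 = 19.
The 1st smallest replicate is 10.97; the 19th is 13.02.

(10.97, 13.02)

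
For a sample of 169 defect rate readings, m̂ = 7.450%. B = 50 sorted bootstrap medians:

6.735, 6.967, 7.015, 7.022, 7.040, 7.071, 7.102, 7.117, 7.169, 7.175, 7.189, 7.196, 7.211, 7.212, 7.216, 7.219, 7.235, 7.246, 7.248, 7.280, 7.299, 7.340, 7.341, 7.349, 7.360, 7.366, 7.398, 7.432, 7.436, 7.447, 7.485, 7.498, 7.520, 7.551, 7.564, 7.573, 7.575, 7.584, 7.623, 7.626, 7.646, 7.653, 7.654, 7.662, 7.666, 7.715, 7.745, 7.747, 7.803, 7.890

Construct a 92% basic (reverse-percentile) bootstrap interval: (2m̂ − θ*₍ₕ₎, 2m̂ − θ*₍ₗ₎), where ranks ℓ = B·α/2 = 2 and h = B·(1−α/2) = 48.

(7.153, 7.933)

Percentile endpoints at ranks 2 and 48: θ*₍2₎ = 6.967, θ*₍48₎ = 7.747.
Basic interval reflects these around m̂:
  lower = 2 × 7.450 − 7.747 = 7.153
  upper = 2 × 7.450 − 6.967 = 7.933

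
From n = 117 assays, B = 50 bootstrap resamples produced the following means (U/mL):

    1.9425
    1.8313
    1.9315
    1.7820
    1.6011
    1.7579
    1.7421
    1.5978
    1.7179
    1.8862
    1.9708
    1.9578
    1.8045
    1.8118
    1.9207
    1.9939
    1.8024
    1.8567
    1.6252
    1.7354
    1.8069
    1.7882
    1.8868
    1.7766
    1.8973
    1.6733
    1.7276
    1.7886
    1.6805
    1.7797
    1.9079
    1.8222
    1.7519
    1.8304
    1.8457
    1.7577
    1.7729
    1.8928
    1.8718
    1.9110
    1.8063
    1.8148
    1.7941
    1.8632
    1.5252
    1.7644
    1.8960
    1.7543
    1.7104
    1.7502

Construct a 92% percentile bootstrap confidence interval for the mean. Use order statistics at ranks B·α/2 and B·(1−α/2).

Sorted replicates: 1.5252, 1.5978, 1.6011, 1.6252, 1.6733, 1.6805, 1.7104, 1.7179, 1.7276, 1.7354, 1.7421, 1.7502, 1.7519, 1.7543, 1.7577, 1.7579, 1.7644, 1.7729, 1.7766, 1.7797, 1.7820, 1.7882, 1.7886, 1.7941, 1.8024, 1.8045, 1.8063, 1.8069, 1.8118, 1.8148, 1.8222, 1.8304, 1.8313, 1.8457, 1.8567, 1.8632, 1.8718, 1.8862, 1.8868, 1.8928, 1.8960, 1.8973, 1.9079, 1.9110, 1.9207, 1.9315, 1.9425, 1.9578, 1.9708, 1.9939
α = 0.08; lower rank = 50 × 0.040 = 2; upper rank = 50 × 0.960 = 48.
The 2nd smallest replicate is 1.5978; the 48th is 1.9578.

(1.5978, 1.9578)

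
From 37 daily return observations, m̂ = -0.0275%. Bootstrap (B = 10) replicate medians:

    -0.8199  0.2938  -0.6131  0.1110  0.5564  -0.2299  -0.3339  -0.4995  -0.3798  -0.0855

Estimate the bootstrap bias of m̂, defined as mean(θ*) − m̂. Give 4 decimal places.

mean(θ*) = ((-0.8199) + 0.2938 + (-0.6131) + 0.1110 + 0.5564 + (-0.2299) + (-0.3339) + (-0.4995) + (-0.3798) + (-0.0855)) / 10 = -0.20004
bias = -0.20004 − -0.0275

bias = −0.1725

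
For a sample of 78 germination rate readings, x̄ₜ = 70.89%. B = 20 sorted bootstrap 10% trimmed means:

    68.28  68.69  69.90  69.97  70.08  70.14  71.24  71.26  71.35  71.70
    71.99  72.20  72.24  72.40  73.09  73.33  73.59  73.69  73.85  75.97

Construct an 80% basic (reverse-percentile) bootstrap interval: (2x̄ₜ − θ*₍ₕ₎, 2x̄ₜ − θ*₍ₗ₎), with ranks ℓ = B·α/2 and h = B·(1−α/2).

Percentile endpoints at ranks 2 and 18: θ*₍2₎ = 68.69, θ*₍18₎ = 73.69.
Basic interval reflects these around x̄ₜ:
  lower = 2 × 70.89 − 73.69 = 68.09
  upper = 2 × 70.89 − 68.69 = 73.09

(68.09, 73.09)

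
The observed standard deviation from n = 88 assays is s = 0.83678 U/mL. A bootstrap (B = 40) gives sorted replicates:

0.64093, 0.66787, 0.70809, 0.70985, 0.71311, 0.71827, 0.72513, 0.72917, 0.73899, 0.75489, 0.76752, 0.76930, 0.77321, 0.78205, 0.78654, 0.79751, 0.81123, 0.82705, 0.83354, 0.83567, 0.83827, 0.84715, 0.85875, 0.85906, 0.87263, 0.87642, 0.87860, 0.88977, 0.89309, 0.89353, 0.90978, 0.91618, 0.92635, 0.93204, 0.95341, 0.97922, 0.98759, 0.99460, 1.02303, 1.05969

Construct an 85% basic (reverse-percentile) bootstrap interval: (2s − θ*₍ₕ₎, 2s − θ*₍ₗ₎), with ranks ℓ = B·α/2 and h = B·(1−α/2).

(0.68597, 0.96547)

Percentile endpoints at ranks 3 and 37: θ*₍3₎ = 0.70809, θ*₍37₎ = 0.98759.
Basic interval reflects these around s:
  lower = 2 × 0.83678 − 0.98759 = 0.68597
  upper = 2 × 0.83678 − 0.70809 = 0.96547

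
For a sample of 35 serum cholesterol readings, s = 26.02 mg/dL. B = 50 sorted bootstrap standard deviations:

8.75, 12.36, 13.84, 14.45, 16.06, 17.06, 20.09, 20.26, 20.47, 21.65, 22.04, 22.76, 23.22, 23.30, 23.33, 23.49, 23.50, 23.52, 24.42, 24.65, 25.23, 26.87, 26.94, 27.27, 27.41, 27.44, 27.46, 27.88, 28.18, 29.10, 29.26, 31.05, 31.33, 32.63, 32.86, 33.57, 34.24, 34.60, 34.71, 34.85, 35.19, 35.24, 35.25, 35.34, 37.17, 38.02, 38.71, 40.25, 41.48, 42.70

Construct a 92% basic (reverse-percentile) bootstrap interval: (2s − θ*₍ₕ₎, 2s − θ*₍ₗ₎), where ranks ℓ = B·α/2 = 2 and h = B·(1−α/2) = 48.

Percentile endpoints at ranks 2 and 48: θ*₍2₎ = 12.36, θ*₍48₎ = 40.25.
Basic interval reflects these around s:
  lower = 2 × 26.02 − 40.25 = 11.79
  upper = 2 × 26.02 − 12.36 = 39.68

(11.79, 39.68)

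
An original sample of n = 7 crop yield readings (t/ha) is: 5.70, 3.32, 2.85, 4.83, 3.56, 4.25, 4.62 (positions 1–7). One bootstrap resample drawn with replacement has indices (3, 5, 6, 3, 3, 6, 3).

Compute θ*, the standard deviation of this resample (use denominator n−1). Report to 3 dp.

θ* = 0.666

Resample values: 2.85, 3.56, 4.25, 2.85, 2.85, 4.25, 2.85.
Mean = 3.3514; sum of squared deviations = 2.6641
s² = 2.6641 / 6 = 0.4440
s = √0.4440 = 0.666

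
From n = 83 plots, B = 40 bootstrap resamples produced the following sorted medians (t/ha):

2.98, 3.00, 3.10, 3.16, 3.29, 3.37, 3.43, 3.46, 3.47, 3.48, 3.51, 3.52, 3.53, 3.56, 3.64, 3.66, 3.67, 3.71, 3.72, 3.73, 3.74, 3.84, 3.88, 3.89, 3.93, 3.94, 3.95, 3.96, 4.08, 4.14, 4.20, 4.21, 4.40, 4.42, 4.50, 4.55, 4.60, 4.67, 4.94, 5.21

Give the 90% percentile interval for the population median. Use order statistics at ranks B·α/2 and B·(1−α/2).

α = 0.10; lower rank = 40 × 0.050 = 2; upper rank = 40 × 0.950 = 38.
The 2nd smallest replicate is 3.00; the 38th is 4.67.

(3.00, 4.67)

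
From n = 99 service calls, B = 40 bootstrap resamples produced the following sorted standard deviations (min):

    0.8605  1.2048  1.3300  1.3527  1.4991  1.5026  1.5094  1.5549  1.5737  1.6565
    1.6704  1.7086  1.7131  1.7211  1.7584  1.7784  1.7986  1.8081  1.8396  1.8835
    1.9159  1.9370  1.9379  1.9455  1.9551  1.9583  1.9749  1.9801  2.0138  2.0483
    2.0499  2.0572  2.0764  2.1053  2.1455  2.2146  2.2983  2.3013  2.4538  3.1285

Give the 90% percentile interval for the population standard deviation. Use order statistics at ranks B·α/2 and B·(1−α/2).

α = 0.10; lower rank = 40 × 0.050 = 2; upper rank = 40 × 0.950 = 38.
The 2nd smallest replicate is 1.2048; the 38th is 2.3013.

(1.2048, 2.3013)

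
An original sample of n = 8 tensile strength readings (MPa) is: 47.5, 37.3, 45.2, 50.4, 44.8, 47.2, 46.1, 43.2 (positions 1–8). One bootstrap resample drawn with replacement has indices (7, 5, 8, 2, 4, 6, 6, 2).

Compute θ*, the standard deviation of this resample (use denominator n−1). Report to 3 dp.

θ* = 4.730

Resample values: 46.1, 44.8, 43.2, 37.3, 50.4, 47.2, 47.2, 37.3.
Mean = 44.1875; sum of squared deviations = 156.6288
s² = 156.6288 / 7 = 22.3755
s = √22.3755 = 4.730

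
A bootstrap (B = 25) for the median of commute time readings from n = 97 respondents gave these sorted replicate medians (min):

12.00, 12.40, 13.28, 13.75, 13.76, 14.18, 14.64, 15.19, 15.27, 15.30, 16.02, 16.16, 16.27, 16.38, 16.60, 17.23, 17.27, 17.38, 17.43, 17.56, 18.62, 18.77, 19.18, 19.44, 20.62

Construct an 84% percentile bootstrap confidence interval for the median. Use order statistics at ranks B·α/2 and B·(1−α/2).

α = 0.16; lower rank = 25 × 0.080 = 2; upper rank = 25 × 0.920 = 23.
The 2nd smallest replicate is 12.40; the 23rd is 19.18.

(12.40, 19.18)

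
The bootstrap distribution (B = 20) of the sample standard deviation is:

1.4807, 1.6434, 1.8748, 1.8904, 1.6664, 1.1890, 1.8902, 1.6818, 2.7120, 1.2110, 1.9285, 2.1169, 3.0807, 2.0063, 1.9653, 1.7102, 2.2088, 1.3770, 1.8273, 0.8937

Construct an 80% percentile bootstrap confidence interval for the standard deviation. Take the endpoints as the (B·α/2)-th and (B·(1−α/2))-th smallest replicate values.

Sorted replicates: 0.8937, 1.1890, 1.2110, 1.3770, 1.4807, 1.6434, 1.6664, 1.6818, 1.7102, 1.8273, 1.8748, 1.8902, 1.8904, 1.9285, 1.9653, 2.0063, 2.1169, 2.2088, 2.7120, 3.0807
α = 0.20; lower rank = 20 × 0.100 = 2; upper rank = 20 × 0.900 = 18.
The 2nd smallest replicate is 1.1890; the 18th is 2.2088.

(1.1890, 2.2088)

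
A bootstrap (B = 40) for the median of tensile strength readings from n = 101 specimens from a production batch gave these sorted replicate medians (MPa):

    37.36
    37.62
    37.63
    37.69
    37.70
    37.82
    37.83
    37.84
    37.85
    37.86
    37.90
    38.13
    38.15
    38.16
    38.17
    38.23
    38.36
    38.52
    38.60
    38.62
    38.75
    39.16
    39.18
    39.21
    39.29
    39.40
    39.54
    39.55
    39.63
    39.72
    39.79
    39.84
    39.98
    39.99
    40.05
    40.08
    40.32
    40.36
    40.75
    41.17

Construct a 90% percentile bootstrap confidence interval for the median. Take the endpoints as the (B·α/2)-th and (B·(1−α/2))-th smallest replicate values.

α = 0.10; lower rank = 40 × 0.050 = 2; upper rank = 40 × 0.950 = 38.
The 2nd smallest replicate is 37.62; the 38th is 40.36.

(37.62, 40.36)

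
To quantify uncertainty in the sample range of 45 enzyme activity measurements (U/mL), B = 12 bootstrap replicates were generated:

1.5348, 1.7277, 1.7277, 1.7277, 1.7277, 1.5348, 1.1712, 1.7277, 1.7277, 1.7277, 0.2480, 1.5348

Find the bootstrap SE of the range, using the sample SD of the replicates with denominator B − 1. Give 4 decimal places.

Bootstrap SE is the standard deviation of the 12 replicate ranges.
Mean of replicates: (1.5348 + 1.7277 + 1.7277 + 1.7277 + 1.7277 + 1.5348 + 1.1712 + 1.7277 + 1.7277 + 1.7277 + 0.2480 + 1.5348) / 12 = 18.11750 / 12 = 1.50979
Sum of squared deviations: (+0.02501)² + (+0.21791)² + (+0.21791)² + (+0.21791)² + (+0.21791)² + (+0.02501)² + (−0.33859)² + (+0.21791)² + (+0.21791)² + (+0.21791)² + (−1.26179)² + (+0.02501)² = 2.04103
Variance = 2.04103 / 11 = 0.18555
SE* = √0.18555

SE* = 0.4308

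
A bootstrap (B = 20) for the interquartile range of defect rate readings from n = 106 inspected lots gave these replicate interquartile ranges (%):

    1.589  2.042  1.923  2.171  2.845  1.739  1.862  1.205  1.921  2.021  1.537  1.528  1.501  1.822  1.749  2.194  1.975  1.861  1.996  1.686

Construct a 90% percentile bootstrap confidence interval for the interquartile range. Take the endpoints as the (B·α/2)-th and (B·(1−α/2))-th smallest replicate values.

Sorted replicates: 1.205, 1.501, 1.528, 1.537, 1.589, 1.686, 1.739, 1.749, 1.822, 1.861, 1.862, 1.921, 1.923, 1.975, 1.996, 2.021, 2.042, 2.171, 2.194, 2.845
α = 0.10; lower rank = 20 × 0.050 = 1; upper rank = 20 × 0.950 = 19.
The 1st smallest replicate is 1.205; the 19th is 2.194.

(1.205, 2.194)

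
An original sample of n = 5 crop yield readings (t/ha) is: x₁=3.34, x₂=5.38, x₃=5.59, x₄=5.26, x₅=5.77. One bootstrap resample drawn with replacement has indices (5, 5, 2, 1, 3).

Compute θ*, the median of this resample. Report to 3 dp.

θ* = 5.590

Resample values: 5.77, 5.77, 5.38, 3.34, 5.59.
Sorted: 3.34, 5.38, 5.59, 5.77, 5.77
Median = middle value = 5.590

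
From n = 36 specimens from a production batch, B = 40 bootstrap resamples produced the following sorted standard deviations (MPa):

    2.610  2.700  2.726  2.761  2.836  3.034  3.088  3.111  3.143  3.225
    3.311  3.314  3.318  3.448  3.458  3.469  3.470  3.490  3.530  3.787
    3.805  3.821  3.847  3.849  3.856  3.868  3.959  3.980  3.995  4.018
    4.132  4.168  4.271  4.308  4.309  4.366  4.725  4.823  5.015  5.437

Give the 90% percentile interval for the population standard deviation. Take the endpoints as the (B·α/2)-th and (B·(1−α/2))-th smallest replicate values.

α = 0.10; lower rank = 40 × 0.050 = 2; upper rank = 40 × 0.950 = 38.
The 2nd smallest replicate is 2.700; the 38th is 4.823.

(2.700, 4.823)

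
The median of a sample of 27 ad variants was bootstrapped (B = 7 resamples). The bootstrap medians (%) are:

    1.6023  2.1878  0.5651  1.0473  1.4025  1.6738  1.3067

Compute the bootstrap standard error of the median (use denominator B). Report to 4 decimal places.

Bootstrap SE is the standard deviation of the 7 replicate medians.
Mean of replicates: (1.6023 + 2.1878 + 0.5651 + 1.0473 + 1.4025 + 1.6738 + 1.3067) / 7 = 9.78550 / 7 = 1.39793
Sum of squared deviations: (+0.20437)² + (+0.78987)² + (−0.83283)² + (−0.35063)² + (+0.00457)² + (+0.27587)² + (−0.09123)² = 1.56666
Variance = 1.56666 / 7 = 0.22381
SE* = √0.22381

SE* = 0.4731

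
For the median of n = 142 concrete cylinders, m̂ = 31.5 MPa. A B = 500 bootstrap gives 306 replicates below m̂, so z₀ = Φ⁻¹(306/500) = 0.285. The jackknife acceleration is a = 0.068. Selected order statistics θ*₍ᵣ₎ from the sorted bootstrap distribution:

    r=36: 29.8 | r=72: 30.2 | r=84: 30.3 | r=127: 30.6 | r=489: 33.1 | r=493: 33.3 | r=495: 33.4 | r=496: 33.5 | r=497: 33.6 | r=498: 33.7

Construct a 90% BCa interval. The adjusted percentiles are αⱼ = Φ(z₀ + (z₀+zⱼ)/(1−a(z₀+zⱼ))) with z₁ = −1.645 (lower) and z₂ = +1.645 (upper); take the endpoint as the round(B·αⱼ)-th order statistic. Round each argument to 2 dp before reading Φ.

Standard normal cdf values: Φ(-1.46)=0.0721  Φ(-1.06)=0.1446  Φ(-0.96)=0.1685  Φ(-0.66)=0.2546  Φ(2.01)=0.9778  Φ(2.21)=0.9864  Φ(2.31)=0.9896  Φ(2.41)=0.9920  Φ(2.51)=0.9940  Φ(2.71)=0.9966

(30.3, 33.6)

Lower: z₀ + z₁ = 0.285 + (-1.645) = -1.360; 1 − a(z₀+z₁) = 1 − (0.068)(-1.360) = 1.0925; argument = 0.285 + (-1.360)/1.0925 = -0.9599 → -0.96.
α₁ = Φ(-0.96) = 0.1685; rank = round(500 × 0.1685) = 84; θ*₍84₎ = 30.3.
Upper: z₀ + z₂ = 1.930; 1 − a(z₀+z₂) = 0.8688; argument = 2.5066 → 2.51; α₂ = 0.9940; rank = 497; θ*₍497₎ = 33.6.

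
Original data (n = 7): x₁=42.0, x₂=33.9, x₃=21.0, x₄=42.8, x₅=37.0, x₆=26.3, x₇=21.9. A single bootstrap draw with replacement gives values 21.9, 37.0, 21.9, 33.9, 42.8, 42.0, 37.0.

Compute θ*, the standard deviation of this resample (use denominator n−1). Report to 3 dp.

θ* = 8.679

Mean = 33.7857; sum of squared deviations = 451.9486
s² = 451.9486 / 6 = 75.3248
s = √75.3248 = 8.679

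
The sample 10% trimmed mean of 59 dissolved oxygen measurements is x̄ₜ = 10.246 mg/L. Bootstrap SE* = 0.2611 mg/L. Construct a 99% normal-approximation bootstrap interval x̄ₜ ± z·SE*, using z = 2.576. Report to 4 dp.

(9.5734, 10.9186)

Margin = 2.576 × 0.2611 = 0.67259
Interval: 10.246 ± 0.67259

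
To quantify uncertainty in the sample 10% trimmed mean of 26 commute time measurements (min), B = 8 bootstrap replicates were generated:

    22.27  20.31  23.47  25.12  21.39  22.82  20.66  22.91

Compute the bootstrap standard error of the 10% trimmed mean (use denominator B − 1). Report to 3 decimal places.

Bootstrap SE is the standard deviation of the 8 replicate 10% trimmed means.
Mean of replicates: (22.27 + 20.31 + 23.47 + 25.12 + 21.39 + 22.82 + 20.66 + 22.91) / 8 = 178.9500 / 8 = 22.3687
Sum of squared deviations: (−0.0987)² + (−2.0587)² + (+1.1013)² + (+2.7513)² + (−0.9787)² + (+0.4513)² + (−1.7087)² + (+0.5413)² = 17.4047
Variance = 17.4047 / 7 = 2.4864
SE* = √2.4864

SE* = 1.577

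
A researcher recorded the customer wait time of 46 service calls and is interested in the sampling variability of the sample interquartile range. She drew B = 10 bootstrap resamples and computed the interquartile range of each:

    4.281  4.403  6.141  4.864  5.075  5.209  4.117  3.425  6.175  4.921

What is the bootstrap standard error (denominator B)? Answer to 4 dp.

Bootstrap SE is the standard deviation of the 10 replicate interquartile ranges.
Mean of replicates: (4.281 + 4.403 + 6.141 + 4.864 + 5.075 + 5.209 + 4.117 + 3.425 + 6.175 + 4.921) / 10 = 48.61100 / 10 = 4.86110
Sum of squared deviations: (−0.58010)² + (−0.45810)² + (+1.27990)² + (+0.00290)² + (+0.21390)² + (+0.34790)² + (−0.74410)² + (−1.43610)² + (+1.31390)² + (+0.05990)² = 6.69730
Variance = 6.69730 / 10 = 0.66973
SE* = √0.66973

SE* = 0.8184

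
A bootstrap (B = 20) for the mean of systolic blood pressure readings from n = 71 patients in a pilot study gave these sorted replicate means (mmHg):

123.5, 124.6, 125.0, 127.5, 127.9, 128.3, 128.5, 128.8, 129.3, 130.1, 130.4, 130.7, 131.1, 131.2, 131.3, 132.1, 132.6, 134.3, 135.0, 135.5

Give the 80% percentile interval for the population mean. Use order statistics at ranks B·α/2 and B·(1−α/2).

α = 0.20; lower rank = 20 × 0.100 = 2; upper rank = 20 × 0.900 = 18.
The 2nd smallest replicate is 124.6; the 18th is 134.3.

(124.6, 134.3)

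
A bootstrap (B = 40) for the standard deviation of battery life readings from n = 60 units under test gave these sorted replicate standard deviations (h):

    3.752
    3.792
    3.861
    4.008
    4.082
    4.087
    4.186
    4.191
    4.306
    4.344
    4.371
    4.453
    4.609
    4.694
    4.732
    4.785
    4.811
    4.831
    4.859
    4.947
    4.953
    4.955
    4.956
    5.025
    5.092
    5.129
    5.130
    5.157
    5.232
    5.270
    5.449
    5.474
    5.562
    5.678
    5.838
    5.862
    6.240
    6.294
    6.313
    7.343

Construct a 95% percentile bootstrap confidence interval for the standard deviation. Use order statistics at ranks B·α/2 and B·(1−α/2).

(3.752, 6.313)

α = 0.05; lower rank = 40 × 0.025 = 1; upper rank = 40 × 0.975 = 39.
The 1st smallest replicate is 3.752; the 39th is 6.313.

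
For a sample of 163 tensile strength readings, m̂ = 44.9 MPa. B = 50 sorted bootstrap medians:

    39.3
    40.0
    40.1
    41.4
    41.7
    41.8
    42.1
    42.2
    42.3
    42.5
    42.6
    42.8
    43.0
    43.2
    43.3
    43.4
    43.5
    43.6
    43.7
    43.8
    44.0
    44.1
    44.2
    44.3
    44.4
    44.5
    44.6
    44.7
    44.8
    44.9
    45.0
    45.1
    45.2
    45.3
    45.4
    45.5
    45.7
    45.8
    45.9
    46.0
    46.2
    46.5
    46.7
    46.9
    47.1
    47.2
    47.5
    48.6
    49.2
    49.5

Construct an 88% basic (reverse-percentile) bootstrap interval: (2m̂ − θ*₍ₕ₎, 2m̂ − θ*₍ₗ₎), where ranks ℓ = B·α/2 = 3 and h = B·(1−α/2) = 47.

(42.3, 49.7)

Percentile endpoints at ranks 3 and 47: θ*₍3₎ = 40.1, θ*₍47₎ = 47.5.
Basic interval reflects these around m̂:
  lower = 2 × 44.9 − 47.5 = 42.3
  upper = 2 × 44.9 − 40.1 = 49.7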